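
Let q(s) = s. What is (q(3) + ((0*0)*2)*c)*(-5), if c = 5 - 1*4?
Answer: -15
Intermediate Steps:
c = 1 (c = 5 - 4 = 1)
(q(3) + ((0*0)*2)*c)*(-5) = (3 + ((0*0)*2)*1)*(-5) = (3 + (0*2)*1)*(-5) = (3 + 0*1)*(-5) = (3 + 0)*(-5) = 3*(-5) = -15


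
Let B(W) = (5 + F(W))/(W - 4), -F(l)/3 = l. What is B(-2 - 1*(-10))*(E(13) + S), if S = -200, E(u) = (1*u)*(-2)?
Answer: 2147/2 ≈ 1073.5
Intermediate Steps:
F(l) = -3*l
E(u) = -2*u (E(u) = u*(-2) = -2*u)
B(W) = (5 - 3*W)/(-4 + W) (B(W) = (5 - 3*W)/(W - 4) = (5 - 3*W)/(-4 + W))
B(-2 - 1*(-10))*(E(13) + S) = ((5 - 3*(-2 - 1*(-10)))/(-4 + (-2 - 1*(-10))))*(-2*13 - 200) = ((5 - 3*(-2 + 10))/(-4 + (-2 + 10)))*(-26 - 200) = ((5 - 3*8)/(-4 + 8))*(-226) = ((5 - 24)/4)*(-226) = ((¼)*(-19))*(-226) = -19/4*(-226) = 2147/2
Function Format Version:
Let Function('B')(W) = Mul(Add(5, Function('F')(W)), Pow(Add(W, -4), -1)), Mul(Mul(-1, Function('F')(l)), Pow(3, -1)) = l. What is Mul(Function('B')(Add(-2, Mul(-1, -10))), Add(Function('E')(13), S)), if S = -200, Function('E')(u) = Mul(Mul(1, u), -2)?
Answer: Rational(2147, 2) ≈ 1073.5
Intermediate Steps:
Function('F')(l) = Mul(-3, l)
Function('E')(u) = Mul(-2, u) (Function('E')(u) = Mul(u, -2) = Mul(-2, u))
Function('B')(W) = Mul(Pow(Add(-4, W), -1), Add(5, Mul(-3, W))) (Function('B')(W) = Mul(Add(5, Mul(-3, W)), Pow(Add(W, -4), -1)) = Mul(Add(5, Mul(-3, W)), Pow(Add(-4, W), -1)) = Mul(Pow(Add(-4, W), -1), Add(5, Mul(-3, W))))
Mul(Function('B')(Add(-2, Mul(-1, -10))), Add(Function('E')(13), S)) = Mul(Mul(Pow(Add(-4, Add(-2, Mul(-1, -10))), -1), Add(5, Mul(-3, Add(-2, Mul(-1, -10))))), Add(Mul(-2, 13), -200)) = Mul(Mul(Pow(Add(-4, Add(-2, 10)), -1), Add(5, Mul(-3, Add(-2, 10)))), Add(-26, -200)) = Mul(Mul(Pow(Add(-4, 8), -1), Add(5, Mul(-3, 8))), -226) = Mul(Mul(Pow(4, -1), Add(5, -24)), -226) = Mul(Mul(Rational(1, 4), -19), -226) = Mul(Rational(-19, 4), -226) = Rational(2147, 2)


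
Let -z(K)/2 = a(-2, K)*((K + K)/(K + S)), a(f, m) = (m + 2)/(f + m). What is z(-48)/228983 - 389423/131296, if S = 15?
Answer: -2229298740017/751613799200 ≈ -2.9660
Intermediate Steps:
a(f, m) = (2 + m)/(f + m)
z(K) = -4*K*(2 + K)/((-2 + K)*(15 + K)) (z(K) = -2*(2 + K)/(-2 + K)*(K + K)/(K + 15) = -2*(2 + K)/(-2 + K)*(2*K)/(15 + K) = -2*(2 + K)/(-2 + K)*2*K/(15 + K) = -4*K*(2 + K)/((-2 + K)*(15 + K)))
z(-48)/228983 - 389423/131296 = -4*(-48)*(2 - 48)/(-2 - 48*(15 - 48))/228983 - 389423/131296 = -4*(-48)*(-46)/(-50*(-33))*(1/228983) - 389423*1/131296 = -4*(-48)*(-1/50)*(-1/33)*(-46)*(1/228983) - 389423/131296 = -1472/275*1/228983 - 389423/131296 = -1472/62970325 - 389423/131296 = -2229298740017/751613799200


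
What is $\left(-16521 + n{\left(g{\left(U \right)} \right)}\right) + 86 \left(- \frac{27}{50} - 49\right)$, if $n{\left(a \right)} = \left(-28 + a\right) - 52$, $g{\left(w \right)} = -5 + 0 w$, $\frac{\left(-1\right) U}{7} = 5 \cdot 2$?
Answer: $- \frac{521661}{25} \approx -20866.0$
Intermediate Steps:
$U = -70$ ($U = - 7 \cdot 5 \cdot 2 = \left(-7\right) 10 = -70$)
$g{\left(w \right)} = -5$ ($g{\left(w \right)} = -5 + 0 = -5$)
$n{\left(a \right)} = -80 + a$
$\left(-16521 + n{\left(g{\left(U \right)} \right)}\right) + 86 \left(- \frac{27}{50} - 49\right) = \left(-16521 - 85\right) + 86 \left(- \frac{27}{50} - 49\right) = \left(-16521 - 85\right) + 86 \left(\left(-27\right) \frac{1}{50} - 49\right) = -16606 + 86 \left(- \frac{27}{50} - 49\right) = -16606 + 86 \left(- \frac{2477}{50}\right) = -16606 - \frac{106511}{25} = - \frac{521661}{25}$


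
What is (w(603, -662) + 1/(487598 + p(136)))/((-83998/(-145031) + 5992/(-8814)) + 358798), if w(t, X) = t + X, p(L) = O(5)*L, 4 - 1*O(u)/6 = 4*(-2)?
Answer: -2679507014978079/16294941034164516520 ≈ -0.00016444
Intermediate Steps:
O(u) = 72 (O(u) = 24 - 24*(-2) = 24 - 6*(-8) = 24 + 48 = 72)
p(L) = 72*L
w(t, X) = X + t
(w(603, -662) + 1/(487598 + p(136)))/((-83998/(-145031) + 5992/(-8814)) + 358798) = ((-662 + 603) + 1/(487598 + 72*136))/((-83998/(-145031) + 5992/(-8814)) + 358798) = (-59 + 1/(487598 + 9792))/((-83998*(-1/145031) + 5992*(-1/8814)) + 358798) = (-59 + 1/497390)/((83998/145031 - 2996/4407) + 358798) = (-59 + 1/497390)/(-64333690/639151617 + 358798) = -29346009/(497390*229326257542676/639151617) = -29346009/497390*639151617/229326257542676 = -2679507014978079/16294941034164516520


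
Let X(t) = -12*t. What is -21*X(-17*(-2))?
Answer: 8568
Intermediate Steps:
-21*X(-17*(-2)) = -(-252)*(-17*(-2)) = -(-252)*34 = -21*(-408) = 8568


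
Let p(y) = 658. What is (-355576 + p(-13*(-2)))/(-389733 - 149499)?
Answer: 59153/89872 ≈ 0.65819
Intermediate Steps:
(-355576 + p(-13*(-2)))/(-389733 - 149499) = (-355576 + 658)/(-389733 - 149499) = -354918/(-539232) = -354918*(-1/539232) = 59153/89872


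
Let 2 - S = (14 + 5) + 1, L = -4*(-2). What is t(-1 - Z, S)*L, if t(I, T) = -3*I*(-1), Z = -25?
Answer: 576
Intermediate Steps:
L = 8
S = -18 (S = 2 - ((14 + 5) + 1) = 2 - (19 + 1) = 2 - 1*20 = 2 - 20 = -18)
t(I, T) = 3*I
t(-1 - Z, S)*L = (3*(-1 - 1*(-25)))*8 = (3*(-1 + 25))*8 = (3*24)*8 = 72*8 = 576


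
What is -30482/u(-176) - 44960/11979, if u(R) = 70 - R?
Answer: -62700673/491139 ≈ -127.66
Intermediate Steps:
-30482/u(-176) - 44960/11979 = -30482/(70 - 1*(-176)) - 44960/11979 = -30482/(70 + 176) - 44960*1/11979 = -30482/246 - 44960/11979 = -30482*1/246 - 44960/11979 = -15241/123 - 44960/11979 = -62700673/491139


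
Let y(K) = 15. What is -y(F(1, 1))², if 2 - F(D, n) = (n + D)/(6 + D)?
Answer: -225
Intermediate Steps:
F(D, n) = 2 - (D + n)/(6 + D) (F(D, n) = 2 - (n + D)/(6 + D) = 2 - (D + n)/(6 + D))
-y(F(1, 1))² = -1*15² = -1*225 = -225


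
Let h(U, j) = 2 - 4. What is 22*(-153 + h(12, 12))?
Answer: -3410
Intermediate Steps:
h(U, j) = -2
22*(-153 + h(12, 12)) = 22*(-153 - 2) = 22*(-155) = -3410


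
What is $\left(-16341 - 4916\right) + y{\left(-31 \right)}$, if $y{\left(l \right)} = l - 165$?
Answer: $-21453$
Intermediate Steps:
$y{\left(l \right)} = -165 + l$
$\left(-16341 - 4916\right) + y{\left(-31 \right)} = \left(-16341 - 4916\right) - 196 = -21257 - 196 = -21453$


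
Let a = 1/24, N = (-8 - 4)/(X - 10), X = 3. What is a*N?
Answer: 1/14 ≈ 0.071429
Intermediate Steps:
N = 12/7 (N = (-8 - 4)/(3 - 10) = -12/(-7) = -12*(-⅐) = 12/7 ≈ 1.7143)
a = 1/24 ≈ 0.041667
a*N = (1/24)*(12/7) = 1/14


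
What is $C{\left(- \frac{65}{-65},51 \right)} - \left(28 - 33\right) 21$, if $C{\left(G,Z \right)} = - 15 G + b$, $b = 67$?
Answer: $157$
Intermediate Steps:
$C{\left(G,Z \right)} = 67 - 15 G$ ($C{\left(G,Z \right)} = - 15 G + 67 = 67 - 15 G$)
$C{\left(- \frac{65}{-65},51 \right)} - \left(28 - 33\right) 21 = \left(67 - 15 \left(- \frac{65}{-65}\right)\right) - \left(28 - 33\right) 21 = \left(67 - 15 \left(\left(-65\right) \left(- \frac{1}{65}\right)\right)\right) - \left(-5\right) 21 = \left(67 - 15\right) - -105 = \left(67 - 15\right) + 105 = 52 + 105 = 157$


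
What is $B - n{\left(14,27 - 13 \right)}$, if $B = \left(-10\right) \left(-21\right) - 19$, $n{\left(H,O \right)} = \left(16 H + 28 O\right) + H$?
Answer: $-439$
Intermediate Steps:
$n{\left(H,O \right)} = 17 H + 28 O$
$B = 191$ ($B = 210 - 19 = 191$)
$B - n{\left(14,27 - 13 \right)} = 191 - \left(17 \cdot 14 + 28 \left(27 - 13\right)\right) = 191 - \left(238 + 28 \cdot 14\right) = 191 - \left(238 + 392\right) = 191 - 630 = -439$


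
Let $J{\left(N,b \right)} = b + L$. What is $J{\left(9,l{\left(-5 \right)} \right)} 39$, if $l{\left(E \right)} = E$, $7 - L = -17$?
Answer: $741$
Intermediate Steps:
$L = 24$ ($L = 7 - -17 = 7 + 17 = 24$)
$J{\left(N,b \right)} = 24 + b$ ($J{\left(N,b \right)} = b + 24 = 24 + b$)
$J{\left(9,l{\left(-5 \right)} \right)} 39 = \left(24 - 5\right) 39 = 19 \cdot 39 = 741$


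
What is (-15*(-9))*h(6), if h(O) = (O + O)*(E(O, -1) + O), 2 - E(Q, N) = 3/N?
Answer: 17820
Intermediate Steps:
E(Q, N) = 2 - 3/N
h(O) = 2*O*(5 + O) (h(O) = (O + O)*((2 - 3/(-1)) + O) = (2*O)*((2 - 3*(-1)) + O) = (2*O)*((2 + 3) + O) = (2*O)*(5 + O) = 2*O*(5 + O))
(-15*(-9))*h(6) = (-15*(-9))*(2*6*(5 + 6)) = 135*(2*6*11) = 135*132 = 17820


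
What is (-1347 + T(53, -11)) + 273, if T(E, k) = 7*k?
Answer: -1151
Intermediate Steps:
(-1347 + T(53, -11)) + 273 = (-1347 + 7*(-11)) + 273 = (-1347 - 77) + 273 = -1424 + 273 = -1151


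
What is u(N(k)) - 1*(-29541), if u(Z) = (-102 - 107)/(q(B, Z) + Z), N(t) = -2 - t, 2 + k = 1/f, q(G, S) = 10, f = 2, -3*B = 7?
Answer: 29519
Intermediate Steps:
B = -7/3 (B = -1/3*7 = -7/3 ≈ -2.3333)
k = -3/2 (k = -2 + 1/2 = -3/2 ≈ -1.5000)
u(Z) = -209/(10 + Z) (u(Z) = (-102 - 107)/(10 + Z) = -209/(10 + Z))
u(N(k)) - 1*(-29541) = -209/(10 + (-2 - 1*(-3/2))) - 1*(-29541) = -209/(10 + (-2 + 3/2)) + 29541 = -209/(10 - 1/2) + 29541 = -209/19/2 + 29541 = -209*2/19 + 29541 = -22 + 29541 = 29519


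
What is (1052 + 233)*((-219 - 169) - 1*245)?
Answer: -813405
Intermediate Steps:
(1052 + 233)*((-219 - 169) - 1*245) = 1285*(-388 - 245) = 1285*(-633) = -813405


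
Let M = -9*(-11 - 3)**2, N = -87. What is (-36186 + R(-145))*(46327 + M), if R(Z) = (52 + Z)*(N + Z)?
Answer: -651065430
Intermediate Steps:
R(Z) = (-87 + Z)*(52 + Z) (R(Z) = (52 + Z)*(-87 + Z) = (-87 + Z)*(52 + Z))
M = -1764 (M = -9*(-14)**2 = -9*196 = -1764)
(-36186 + R(-145))*(46327 + M) = (-36186 + (-4524 + (-145)**2 - 35*(-145)))*(46327 - 1764) = (-36186 + (-4524 + 21025 + 5075))*44563 = (-36186 + 21576)*44563 = -14610*44563 = -651065430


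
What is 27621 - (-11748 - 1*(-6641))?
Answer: 32728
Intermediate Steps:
27621 - (-11748 - 1*(-6641)) = 27621 - (-11748 + 6641) = 27621 - 1*(-5107) = 27621 + 5107 = 32728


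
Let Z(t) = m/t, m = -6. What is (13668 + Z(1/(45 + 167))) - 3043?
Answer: 9353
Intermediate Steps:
Z(t) = -6/t
(13668 + Z(1/(45 + 167))) - 3043 = (13668 - 6/(1/(45 + 167))) - 3043 = (13668 - 6/(1/212)) - 3043 = (13668 - 6/1/212) - 3043 = (13668 - 6*212) - 3043 = (13668 - 1272) - 3043 = 12396 - 3043 = 9353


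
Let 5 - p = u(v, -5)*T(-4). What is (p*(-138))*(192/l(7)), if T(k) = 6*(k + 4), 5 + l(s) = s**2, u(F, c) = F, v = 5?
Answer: -33120/11 ≈ -3010.9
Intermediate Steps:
l(s) = -5 + s**2
T(k) = 24 + 6*k (T(k) = 6*(4 + k) = 24 + 6*k)
p = 5 (p = 5 - 5*(24 + 6*(-4)) = 5 - 5*(24 - 24) = 5 - 5*0 = 5 - 1*0 = 5 + 0 = 5)
(p*(-138))*(192/l(7)) = (5*(-138))*(192/(-5 + 7**2)) = -132480/(-5 + 49) = -132480/44 = -690*48/11 = -33120/11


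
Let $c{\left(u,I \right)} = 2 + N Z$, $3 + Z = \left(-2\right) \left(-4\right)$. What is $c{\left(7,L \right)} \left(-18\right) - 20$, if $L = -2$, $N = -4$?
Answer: $304$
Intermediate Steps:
$Z = 5$ ($Z = -3 - -8 = -3 + 8 = 5$)
$c{\left(u,I \right)} = -18$ ($c{\left(u,I \right)} = 2 - 20 = -18$)
$c{\left(7,L \right)} \left(-18\right) - 20 = \left(-18\right) \left(-18\right) - 20 = 324 - 20 = 304$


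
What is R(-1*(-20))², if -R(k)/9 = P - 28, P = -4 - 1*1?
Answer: 88209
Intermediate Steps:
P = -5 (P = -4 - 1 = -5)
R(k) = 297 (R(k) = -9*(-5 - 28) = -9*(-33) = 297)
R(-1*(-20))² = 297² = 88209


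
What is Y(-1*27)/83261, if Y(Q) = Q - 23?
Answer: -50/83261 ≈ -0.00060052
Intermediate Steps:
Y(Q) = -23 + Q
Y(-1*27)/83261 = (-23 - 1*27)/83261 = (-23 - 27)*(1/83261) = -50*1/83261 = -50/83261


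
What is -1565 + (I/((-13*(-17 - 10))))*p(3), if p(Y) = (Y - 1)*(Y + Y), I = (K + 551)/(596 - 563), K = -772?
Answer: -464873/297 ≈ -1565.2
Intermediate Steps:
I = -221/33 (I = (-772 + 551)/(596 - 563) = -221/33 ≈ -6.6970)
p(Y) = 2*Y*(-1 + Y) (p(Y) = (-1 + Y)*(2*Y) = 2*Y*(-1 + Y))
-1565 + (I/((-13*(-17 - 10))))*p(3) = -1565 + (-221*(-1/(13*(-17 - 10)))/33)*(2*3*(-1 + 3)) = -1565 + (-221/(33*((-13*(-27)))))*(2*3*2) = -1565 - 221/33/351*12 = -1565 - 221/33*1/351*12 = -1565 - 17/891*12 = -1565 - 68/297 = -464873/297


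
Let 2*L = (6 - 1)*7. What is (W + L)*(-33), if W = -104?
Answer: 5709/2 ≈ 2854.5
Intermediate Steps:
L = 35/2 (L = ((6 - 1)*7)/2 = (5*7)/2 = (½)*35 = 35/2 ≈ 17.500)
(W + L)*(-33) = (-104 + 35/2)*(-33) = -173/2*(-33) = 5709/2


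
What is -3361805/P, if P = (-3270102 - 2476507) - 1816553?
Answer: 3361805/7563162 ≈ 0.44450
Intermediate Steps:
P = -7563162 (P = -5746609 - 1816553 = -7563162)
-3361805/P = -3361805/(-7563162) = -3361805*(-1/7563162) = 3361805/7563162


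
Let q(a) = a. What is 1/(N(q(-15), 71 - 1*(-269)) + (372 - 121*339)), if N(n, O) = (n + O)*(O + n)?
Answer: 1/64978 ≈ 1.5390e-5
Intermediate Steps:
N(n, O) = (O + n)² (N(n, O) = (O + n)*(O + n) = (O + n)²)
1/(N(q(-15), 71 - 1*(-269)) + (372 - 121*339)) = 1/(((71 - 1*(-269)) - 15)² + (372 - 121*339)) = 1/(((71 + 269) - 15)² + (372 - 41019)) = 1/((340 - 15)² - 40647) = 1/(325² - 40647) = 1/(105625 - 40647) = 1/64978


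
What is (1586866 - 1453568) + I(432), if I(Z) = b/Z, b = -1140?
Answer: 4798633/36 ≈ 1.3330e+5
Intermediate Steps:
I(Z) = -1140/Z
(1586866 - 1453568) + I(432) = (1586866 - 1453568) - 1140/432 = 133298 - 1140*1/432 = 133298 - 95/36 = 4798633/36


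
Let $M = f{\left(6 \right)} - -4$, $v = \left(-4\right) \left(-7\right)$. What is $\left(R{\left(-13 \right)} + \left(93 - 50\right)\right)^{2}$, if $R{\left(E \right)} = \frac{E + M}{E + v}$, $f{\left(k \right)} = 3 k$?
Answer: $\frac{47524}{25} \approx 1901.0$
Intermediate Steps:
$v = 28$
$M = 22$ ($M = 3 \cdot 6 - -4 = 18 + 4 = 22$)
$R{\left(E \right)} = \frac{22 + E}{28 + E}$ ($R{\left(E \right)} = \frac{E + 22}{E + 28} = \frac{22 + E}{28 + E}$)
$\left(R{\left(-13 \right)} + \left(93 - 50\right)\right)^{2} = \left(\frac{22 - 13}{28 - 13} + \left(93 - 50\right)\right)^{2} = \left(\frac{1}{15} \cdot 9 + 43\right)^{2} = \left(\frac{3}{5} + 43\right)^{2} = \left(\frac{218}{5}\right)^{2} = \frac{47524}{25}$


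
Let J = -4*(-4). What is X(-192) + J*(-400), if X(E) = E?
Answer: -6592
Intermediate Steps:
J = 16
X(-192) + J*(-400) = -192 + 16*(-400) = -192 - 6400 = -6592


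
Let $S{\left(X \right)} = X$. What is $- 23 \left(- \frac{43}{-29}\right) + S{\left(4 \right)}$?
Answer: $- \frac{873}{29} \approx -30.103$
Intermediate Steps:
$- 23 \left(- \frac{43}{-29}\right) + S{\left(4 \right)} = - 23 \left(- \frac{43}{-29}\right) + 4 = - 23 \left(\left(-43\right) \left(- \frac{1}{29}\right)\right) + 4 = \left(-23\right) \frac{43}{29} + 4 = - \frac{989}{29} + 4 = - \frac{873}{29}$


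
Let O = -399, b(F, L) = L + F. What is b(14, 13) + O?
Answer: -372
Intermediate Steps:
b(F, L) = F + L
b(14, 13) + O = (14 + 13) - 399 = 27 - 399 = -372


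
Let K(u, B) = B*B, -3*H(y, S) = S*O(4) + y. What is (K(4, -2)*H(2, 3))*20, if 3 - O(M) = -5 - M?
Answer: -3040/3 ≈ -1013.3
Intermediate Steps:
O(M) = 8 + M (O(M) = 3 - (-5 - M) = 3 + (5 + M) = 8 + M)
H(y, S) = -4*S - y/3 (H(y, S) = -(S*(8 + 4) + y)/3 = -(S*12 + y)/3 = -(12*S + y)/3 = -(y + 12*S)/3 = -4*S - y/3)
K(u, B) = B**2
(K(4, -2)*H(2, 3))*20 = ((-2)**2*(-4*3 - 1/3*2))*20 = (4*(-12 - 2/3))*20 = (4*(-38/3))*20 = -152/3*20 = -3040/3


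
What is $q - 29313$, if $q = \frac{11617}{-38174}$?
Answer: $- \frac{1119006079}{38174} \approx -29313.0$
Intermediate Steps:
$q = - \frac{11617}{38174}$ ($q = 11617 \left(- \frac{1}{38174}\right) = - \frac{11617}{38174} \approx -0.30432$)
$q - 29313 = - \frac{11617}{38174} - 29313 = - \frac{1119006079}{38174}$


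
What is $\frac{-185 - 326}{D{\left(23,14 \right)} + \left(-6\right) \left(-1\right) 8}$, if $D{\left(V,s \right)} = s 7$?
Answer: $- \frac{7}{2} \approx -3.5$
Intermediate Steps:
$D{\left(V,s \right)} = 7 s$
$\frac{-185 - 326}{D{\left(23,14 \right)} + \left(-6\right) \left(-1\right) 8} = \frac{-185 - 326}{7 \cdot 14 + \left(-6\right) \left(-1\right) 8} = - \frac{511}{98 + 6 \cdot 8} = - \frac{511}{98 + 48} = - \frac{511}{146} = \left(-511\right) \frac{1}{146} = - \frac{7}{2}$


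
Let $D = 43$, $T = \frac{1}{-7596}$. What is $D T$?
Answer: $- \frac{43}{7596} \approx -0.0056609$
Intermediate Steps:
$T = - \frac{1}{7596} \approx -0.00013165$
$D T = 43 \left(- \frac{1}{7596}\right) = - \frac{43}{7596}$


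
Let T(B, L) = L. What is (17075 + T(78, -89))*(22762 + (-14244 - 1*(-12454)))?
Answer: 356230392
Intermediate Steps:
(17075 + T(78, -89))*(22762 + (-14244 - 1*(-12454))) = (17075 - 89)*(22762 + (-14244 - 1*(-12454))) = 16986*(22762 + (-14244 + 12454)) = 16986*(22762 - 1790) = 16986*20972 = 356230392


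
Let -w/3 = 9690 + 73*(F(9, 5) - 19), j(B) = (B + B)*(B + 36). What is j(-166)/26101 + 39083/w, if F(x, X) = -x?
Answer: -30101303/598704738 ≈ -0.050277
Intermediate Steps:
j(B) = 2*B*(36 + B) (j(B) = (2*B)*(36 + B) = 2*B*(36 + B))
w = -22938 (w = -3*(9690 + 73*(-1*9 - 19)) = -3*(9690 + 73*(-9 - 19)) = -3*(9690 + 73*(-28)) = -3*(9690 - 2044) = -3*7646 = -22938)
j(-166)/26101 + 39083/w = (2*(-166)*(36 - 166))/26101 + 39083/(-22938) = (2*(-166)*(-130))*(1/26101) + 39083*(-1/22938) = 43160*(1/26101) - 39083/22938 = 43160/26101 - 39083/22938 = -30101303/598704738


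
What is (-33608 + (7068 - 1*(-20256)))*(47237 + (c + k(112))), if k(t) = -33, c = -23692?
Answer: -147749408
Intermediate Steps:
(-33608 + (7068 - 1*(-20256)))*(47237 + (c + k(112))) = (-33608 + (7068 - 1*(-20256)))*(47237 + (-23692 - 33)) = (-33608 + (7068 + 20256))*(47237 - 23725) = (-33608 + 27324)*23512 = -6284*23512 = -147749408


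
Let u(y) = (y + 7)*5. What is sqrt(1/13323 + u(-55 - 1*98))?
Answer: I*sqrt(129576686847)/13323 ≈ 27.019*I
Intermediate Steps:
u(y) = 35 + 5*y (u(y) = (7 + y)*5 = 35 + 5*y)
sqrt(1/13323 + u(-55 - 1*98)) = sqrt(1/13323 + (35 + 5*(-55 - 1*98))) = sqrt(1/13323 + (35 + 5*(-55 - 98))) = sqrt(1/13323 + (35 + 5*(-153))) = sqrt(1/13323 + (35 - 765)) = sqrt(1/13323 - 730) = sqrt(-9725789/13323) = I*sqrt(129576686847)/13323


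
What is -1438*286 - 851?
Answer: -412119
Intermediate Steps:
-1438*286 - 851 = -411268 - 851 = -412119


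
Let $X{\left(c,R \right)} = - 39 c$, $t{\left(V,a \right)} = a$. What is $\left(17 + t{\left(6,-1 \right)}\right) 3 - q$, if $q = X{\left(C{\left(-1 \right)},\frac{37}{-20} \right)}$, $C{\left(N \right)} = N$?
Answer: $9$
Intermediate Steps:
$q = 39$ ($q = \left(-39\right) \left(-1\right) = 39$)
$\left(17 + t{\left(6,-1 \right)}\right) 3 - q = \left(17 - 1\right) 3 - 39 = 16 \cdot 3 - 39 = 48 - 39 = 9$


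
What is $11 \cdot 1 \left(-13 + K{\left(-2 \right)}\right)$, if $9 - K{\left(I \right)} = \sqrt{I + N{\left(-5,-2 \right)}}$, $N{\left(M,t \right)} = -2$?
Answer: $-44 - 22 i \approx -44.0 - 22.0 i$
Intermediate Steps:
$K{\left(I \right)} = 9 - \sqrt{-2 + I}$ ($K{\left(I \right)} = 9 - \sqrt{I - 2} = 9 - \sqrt{-2 + I}$)
$11 \cdot 1 \left(-13 + K{\left(-2 \right)}\right) = 11 \cdot 1 \left(-13 + \left(9 - \sqrt{-2 - 2}\right)\right) = 11 \left(-13 + \left(9 - \sqrt{-4}\right)\right) = 11 \left(-13 + \left(9 - 2 i\right)\right) = 11 \left(-4 - 2 i\right) = -44 - 22 i$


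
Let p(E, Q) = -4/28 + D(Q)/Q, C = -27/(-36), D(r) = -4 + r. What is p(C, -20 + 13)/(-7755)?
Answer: -2/10857 ≈ -0.00018421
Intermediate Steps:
C = 3/4 (C = -27*(-1/36) = 3/4 ≈ 0.75000)
p(E, Q) = -1/7 + (-4 + Q)/Q (p(E, Q) = -4/28 + (-4 + Q)/Q = -4*1/28 + (-4 + Q)/Q = -1/7 + (-4 + Q)/Q)
p(C, -20 + 13)/(-7755) = (6/7 - 4/(-20 + 13))/(-7755) = (6/7 - 4/(-7))*(-1/7755) = (6/7 - 4*(-1/7))*(-1/7755) = (6/7 + 4/7)*(-1/7755) = (10/7)*(-1/7755) = -2/10857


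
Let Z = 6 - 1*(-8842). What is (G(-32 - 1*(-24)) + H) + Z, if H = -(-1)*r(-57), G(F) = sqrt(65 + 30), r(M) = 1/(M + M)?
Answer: 1008671/114 + sqrt(95) ≈ 8857.7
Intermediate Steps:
r(M) = 1/(2*M)
G(F) = sqrt(95)
H = -1/114 (H = -(-1)*(1/2)/(-57) = -(-1)*(1/2)*(-1/57) = -(-1)*(-1)/114 = -1*1/114 = -1/114 ≈ -0.0087719)
Z = 8848 (Z = 6 + 8842 = 8848)
(G(-32 - 1*(-24)) + H) + Z = (sqrt(95) - 1/114) + 8848 = (-1/114 + sqrt(95)) + 8848 = 1008671/114 + sqrt(95)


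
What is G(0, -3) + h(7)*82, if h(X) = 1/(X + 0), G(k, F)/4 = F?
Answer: -2/7 ≈ -0.28571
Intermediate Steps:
G(k, F) = 4*F
h(X) = 1/X
G(0, -3) + h(7)*82 = 4*(-3) + 82/7 = -12 + (1/7)*82 = -12 + 82/7 = -2/7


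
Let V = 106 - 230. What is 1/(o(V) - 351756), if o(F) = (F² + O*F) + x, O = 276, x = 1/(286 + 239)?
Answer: -525/194567099 ≈ -2.6983e-6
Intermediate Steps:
V = -124
x = 1/525 ≈ 0.0019048
o(F) = 1/525 + F² + 276*F (o(F) = (F² + 276*F) + 1/525 = 1/525 + F² + 276*F)
1/(o(V) - 351756) = 1/((1/525 + (-124)² + 276*(-124)) - 351756) = 1/((1/525 + 15376 - 34224) - 351756) = 1/(-9895199/525 - 351756) = 1/(-194567099/525) = -525/194567099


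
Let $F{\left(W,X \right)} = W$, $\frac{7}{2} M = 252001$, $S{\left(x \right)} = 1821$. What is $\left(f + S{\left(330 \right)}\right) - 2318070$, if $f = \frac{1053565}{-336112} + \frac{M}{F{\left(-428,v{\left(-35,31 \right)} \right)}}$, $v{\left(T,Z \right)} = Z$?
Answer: $- \frac{83307704747479}{35963984} \approx -2.3164 \cdot 10^{6}$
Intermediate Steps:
$M = \frac{504002}{7}$ ($M = \frac{2}{7} \cdot 252001 = \frac{504002}{7} \approx 72000.0$)
$f = - \frac{6162771463}{35963984}$ ($f = \frac{1053565}{-336112} + \frac{504002}{7 \left(-428\right)} = 1053565 \left(- \frac{1}{336112}\right) + \frac{504002}{7} \left(- \frac{1}{428}\right) = - \frac{1053565}{336112} - \frac{252001}{1498} = - \frac{6162771463}{35963984} \approx -171.36$)
$\left(f + S{\left(330 \right)}\right) - 2318070 = \left(- \frac{6162771463}{35963984} + 1821\right) - 2318070 = \frac{59327643401}{35963984} - 2318070 = - \frac{83307704747479}{35963984}$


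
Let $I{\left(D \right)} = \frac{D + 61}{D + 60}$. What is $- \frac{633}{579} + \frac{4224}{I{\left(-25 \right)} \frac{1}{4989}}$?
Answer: $\frac{3954214669}{193} \approx 2.0488 \cdot 10^{7}$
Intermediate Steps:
$I{\left(D \right)} = \frac{61 + D}{60 + D}$
$- \frac{633}{579} + \frac{4224}{I{\left(-25 \right)} \frac{1}{4989}} = - \frac{633}{579} + \frac{4224}{\frac{61 - 25}{60 - 25} \cdot \frac{1}{4989}} = \left(-633\right) \frac{1}{579} + \frac{4224}{\frac{1}{35} \cdot 36 \cdot \frac{1}{4989}} = - \frac{211}{193} + \frac{4224}{\frac{1}{35} \cdot 36 \cdot \frac{1}{4989}} = - \frac{211}{193} + \frac{4224}{\frac{36}{35} \cdot \frac{1}{4989}} = - \frac{211}{193} + \frac{4224}{\frac{12}{58205}} = - \frac{211}{193} + 4224 \cdot \frac{58205}{12} = - \frac{211}{193} + 20488160 = \frac{3954214669}{193}$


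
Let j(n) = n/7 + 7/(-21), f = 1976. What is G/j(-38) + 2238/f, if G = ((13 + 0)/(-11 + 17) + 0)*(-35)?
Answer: 1708789/119548 ≈ 14.294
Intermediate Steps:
j(n) = -1/3 + n/7 (j(n) = n*(1/7) + 7*(-1/21) = n/7 - 1/3 = -1/3 + n/7)
G = -455/6 (G = (13/6 + 0)*(-35) = (13/6)*(-35) = -455/6 ≈ -75.833)
G/j(-38) + 2238/f = -455/(6*(-1/3 + (1/7)*(-38))) + 2238/1976 = -455/(6*(-1/3 - 38/7)) + 2238*(1/1976) = -455/(6*(-121/21)) + 1119/988 = -455/6*(-21/121) + 1119/988 = 3185/242 + 1119/988 = 1708789/119548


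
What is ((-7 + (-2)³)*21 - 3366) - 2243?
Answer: -5924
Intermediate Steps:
((-7 + (-2)³)*21 - 3366) - 2243 = ((-7 - 8)*21 - 3366) - 2243 = (-15*21 - 3366) - 2243 = (-315 - 3366) - 2243 = -3681 - 2243 = -5924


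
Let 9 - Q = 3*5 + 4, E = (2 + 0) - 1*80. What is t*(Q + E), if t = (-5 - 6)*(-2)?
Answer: -1936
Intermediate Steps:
E = -78 (E = 2 - 80 = -78)
t = 22 (t = -11*(-2) = 22)
Q = -10 (Q = 9 - (3*5 + 4) = 9 - (15 + 4) = 9 - 1*19 = 9 - 19 = -10)
t*(Q + E) = 22*(-10 - 78) = 22*(-88) = -1936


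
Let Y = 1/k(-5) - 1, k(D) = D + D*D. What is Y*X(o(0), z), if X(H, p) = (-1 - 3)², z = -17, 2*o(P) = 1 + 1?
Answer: -76/5 ≈ -15.200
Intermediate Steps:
k(D) = D + D²
o(P) = 1 (o(P) = (1 + 1)/2 = (½)*2 = 1)
X(H, p) = 16 (X(H, p) = (-4)² = 16)
Y = -19/20 (Y = 1/(-5*(1 - 5)) - 1 = 1/(-5*(-4)) - 1 = 1/20 - 1 = -19/20 ≈ -0.95000)
Y*X(o(0), z) = -19/20*16 = -76/5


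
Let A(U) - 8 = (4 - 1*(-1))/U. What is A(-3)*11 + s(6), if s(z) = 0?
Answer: 209/3 ≈ 69.667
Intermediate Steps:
A(U) = 8 + 5/U (A(U) = 8 + (4 - 1*(-1))/U = 8 + (4 + 1)/U = 8 + 5/U)
A(-3)*11 + s(6) = (8 + 5/(-3))*11 + 0 = (8 + 5*(-⅓))*11 + 0 = (8 - 5/3)*11 + 0 = (19/3)*11 + 0 = 209/3 + 0 = 209/3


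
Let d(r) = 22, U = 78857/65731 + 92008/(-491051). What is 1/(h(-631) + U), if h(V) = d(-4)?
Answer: 32277273281/742775043041 ≈ 0.043455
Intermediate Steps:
U = 32675030859/32277273281 (U = 78857*(1/65731) + 92008*(-1/491051) = 78857/65731 - 92008/491051 = 32675030859/32277273281 ≈ 1.0123)
h(V) = 22
1/(h(-631) + U) = 1/(22 + 32675030859/32277273281) = 1/(742775043041/32277273281) = 32277273281/742775043041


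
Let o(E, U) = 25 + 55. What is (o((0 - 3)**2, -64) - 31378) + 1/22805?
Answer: -713750889/22805 ≈ -31298.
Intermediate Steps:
o(E, U) = 80
(o((0 - 3)**2, -64) - 31378) + 1/22805 = (80 - 31378) + 1/22805 = -31298 + 1/22805 = -713750889/22805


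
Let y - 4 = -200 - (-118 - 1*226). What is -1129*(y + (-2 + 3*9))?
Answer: -195317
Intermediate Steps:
y = 148 (y = 4 + (-200 - (-118 - 1*226)) = 4 + (-200 - (-118 - 226)) = 4 + (-200 - 1*(-344)) = 4 + (-200 + 344) = 4 + 144 = 148)
-1129*(y + (-2 + 3*9)) = -1129*(148 + (-2 + 3*9)) = -1129*(148 + (-2 + 27)) = -1129*(148 + 25) = -1129*173 = -195317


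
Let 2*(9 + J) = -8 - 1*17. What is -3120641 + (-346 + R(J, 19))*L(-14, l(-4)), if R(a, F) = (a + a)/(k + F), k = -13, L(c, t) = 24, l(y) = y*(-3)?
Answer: -3129117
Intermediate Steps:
l(y) = -3*y
J = -43/2 (J = -9 + (-8 - 1*17)/2 = -9 + (-8 - 17)/2 = -9 + (½)*(-25) = -9 - 25/2 = -43/2 ≈ -21.500)
R(a, F) = 2*a/(-13 + F) (R(a, F) = (a + a)/(-13 + F) = (2*a)/(-13 + F) = 2*a/(-13 + F))
-3120641 + (-346 + R(J, 19))*L(-14, l(-4)) = -3120641 + (-346 + 2*(-43/2)/(-13 + 19))*24 = -3120641 + (-346 + 2*(-43/2)/6)*24 = -3120641 + (-346 + 2*(-43/2)*(⅙))*24 = -3120641 + (-346 - 43/6)*24 = -3120641 - 2119/6*24 = -3120641 - 8476 = -3129117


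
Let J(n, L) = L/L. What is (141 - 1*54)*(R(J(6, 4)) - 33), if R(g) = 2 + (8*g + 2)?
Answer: -1827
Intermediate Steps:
J(n, L) = 1
R(g) = 4 + 8*g (R(g) = 2 + (2 + 8*g) = 4 + 8*g)
(141 - 1*54)*(R(J(6, 4)) - 33) = (141 - 1*54)*((4 + 8*1) - 33) = (141 - 54)*((4 + 8) - 33) = 87*(12 - 33) = 87*(-21) = -1827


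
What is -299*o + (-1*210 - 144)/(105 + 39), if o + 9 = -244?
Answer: 1815469/24 ≈ 75645.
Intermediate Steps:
o = -253 (o = -9 - 244 = -253)
-299*o + (-1*210 - 144)/(105 + 39) = -299*(-253) + (-1*210 - 144)/(105 + 39) = 75647 + (-210 - 144)/144 = 75647 - 354*1/144 = 75647 - 59/24 = 1815469/24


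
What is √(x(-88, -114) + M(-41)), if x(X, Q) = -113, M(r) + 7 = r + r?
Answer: I*√202 ≈ 14.213*I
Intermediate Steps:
M(r) = -7 + 2*r (M(r) = -7 + (r + r) = -7 + 2*r)
√(x(-88, -114) + M(-41)) = √(-113 + (-7 + 2*(-41))) = √(-113 + (-7 - 82)) = √(-113 - 89) = √(-202) = I*√202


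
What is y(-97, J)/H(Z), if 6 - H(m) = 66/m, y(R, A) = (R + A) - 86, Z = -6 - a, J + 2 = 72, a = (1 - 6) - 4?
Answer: 113/16 ≈ 7.0625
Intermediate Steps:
a = -9 (a = -5 - 4 = -9)
J = 70 (J = -2 + 72 = 70)
Z = 3 (Z = -6 - 1*(-9) = -6 + 9 = 3)
y(R, A) = -86 + A + R (y(R, A) = (A + R) - 86 = -86 + A + R)
H(m) = 6 - 66/m
y(-97, J)/H(Z) = (-86 + 70 - 97)/(6 - 66/3) = -113/(6 - 66*1/3) = -113/(6 - 22) = -113/(-16) = -113*(-1/16) = 113/16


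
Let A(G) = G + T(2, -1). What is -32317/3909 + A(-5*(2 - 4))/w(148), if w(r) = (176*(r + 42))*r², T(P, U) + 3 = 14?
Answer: -23671225151831/2863224291840 ≈ -8.2673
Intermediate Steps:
T(P, U) = 11 (T(P, U) = -3 + 14 = 11)
w(r) = r²*(7392 + 176*r) (w(r) = (176*(42 + r))*r² = (7392 + 176*r)*r² = r²*(7392 + 176*r))
A(G) = 11 + G (A(G) = G + 11 = 11 + G)
-32317/3909 + A(-5*(2 - 4))/w(148) = -32317/3909 + (11 - 5*(2 - 4))/((176*148²*(42 + 148))) = -32317*1/3909 + (11 - 5*(-2))/((176*21904*190)) = -32317/3909 + (11 + 10)/732469760 = -32317/3909 + 21*(1/732469760) = -32317/3909 + 21/732469760 = -23671225151831/2863224291840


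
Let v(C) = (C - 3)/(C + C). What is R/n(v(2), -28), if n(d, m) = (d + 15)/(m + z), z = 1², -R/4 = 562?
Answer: 242784/59 ≈ 4115.0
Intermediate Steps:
R = -2248 (R = -4*562 = -2248)
v(C) = (-3 + C)/(2*C) (v(C) = (-3 + C)/((2*C)) = (-3 + C)*(1/(2*C)) = (-3 + C)/(2*C))
z = 1
n(d, m) = (15 + d)/(1 + m) (n(d, m) = (d + 15)/(m + 1) = (15 + d)/(1 + m))
R/n(v(2), -28) = -2248*(1 - 28)/(15 + (½)*(-3 + 2)/2) = -2248*(-27/(15 + (½)*(½)*(-1))) = -2248*(-27/(15 - ¼)) = -2248/((-1/27*59/4)) = -2248/(-59/108) = -2248*(-108/59) = 242784/59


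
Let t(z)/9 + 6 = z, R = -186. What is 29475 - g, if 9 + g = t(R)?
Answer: 31212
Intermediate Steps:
t(z) = -54 + 9*z
g = -1737 (g = -9 + (-54 + 9*(-186)) = -9 + (-54 - 1674) = -9 - 1728 = -1737)
29475 - g = 29475 - 1*(-1737) = 29475 + 1737 = 31212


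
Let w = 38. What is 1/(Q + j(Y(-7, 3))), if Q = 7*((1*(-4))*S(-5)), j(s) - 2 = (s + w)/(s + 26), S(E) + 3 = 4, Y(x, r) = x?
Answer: -19/463 ≈ -0.041037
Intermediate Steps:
S(E) = 1 (S(E) = -3 + 4 = 1)
j(s) = 2 + (38 + s)/(26 + s) (j(s) = 2 + (s + 38)/(s + 26) = 2 + (38 + s)/(26 + s))
Q = -28 (Q = 7*((1*(-4))*1) = 7*(-4*1) = 7*(-4) = -28)
1/(Q + j(Y(-7, 3))) = 1/(-28 + 3*(30 - 7)/(26 - 7)) = 1/(-28 + 3*23/19) = 1/(-28 + 3*(1/19)*23) = 1/(-28 + 69/19) = 1/(-463/19) = -19/463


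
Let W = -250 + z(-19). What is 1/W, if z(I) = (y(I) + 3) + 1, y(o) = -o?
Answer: -1/227 ≈ -0.0044053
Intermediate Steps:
z(I) = 4 - I (z(I) = (-I + 3) + 1 = (3 - I) + 1 = 4 - I)
W = -227 (W = -250 + (4 - 1*(-19)) = -250 + (4 + 19) = -250 + 23 = -227)
1/W = 1/(-227) = -1/227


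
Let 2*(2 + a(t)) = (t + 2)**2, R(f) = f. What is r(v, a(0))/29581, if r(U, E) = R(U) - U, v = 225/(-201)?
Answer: 0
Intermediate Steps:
a(t) = -2 + (2 + t)**2/2 (a(t) = -2 + (t + 2)**2/2 = -2 + (2 + t)**2/2)
v = -75/67 (v = 225*(-1/201) = -75/67 ≈ -1.1194)
r(U, E) = 0 (r(U, E) = U - U = 0)
r(v, a(0))/29581 = 0/29581 = 0*(1/29581) = 0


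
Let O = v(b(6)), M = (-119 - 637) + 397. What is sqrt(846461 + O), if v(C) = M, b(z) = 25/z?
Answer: sqrt(846102) ≈ 919.84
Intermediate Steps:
M = -359 (M = -756 + 397 = -359)
v(C) = -359
O = -359
sqrt(846461 + O) = sqrt(846461 - 359) = sqrt(846102)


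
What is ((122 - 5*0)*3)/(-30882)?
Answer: -61/5147 ≈ -0.011852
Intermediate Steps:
((122 - 5*0)*3)/(-30882) = ((122 + 0)*3)*(-1/30882) = (122*3)*(-1/30882) = 366*(-1/30882) = -61/5147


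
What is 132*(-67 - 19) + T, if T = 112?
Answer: -11240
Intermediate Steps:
132*(-67 - 19) + T = 132*(-67 - 19) + 112 = 132*(-86) + 112 = -11352 + 112 = -11240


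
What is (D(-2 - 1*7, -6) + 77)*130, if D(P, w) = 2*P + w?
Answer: 6890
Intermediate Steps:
D(P, w) = w + 2*P
(D(-2 - 1*7, -6) + 77)*130 = ((-6 + 2*(-2 - 1*7)) + 77)*130 = ((-6 + 2*(-2 - 7)) + 77)*130 = ((-6 + 2*(-9)) + 77)*130 = ((-6 - 18) + 77)*130 = (-24 + 77)*130 = 53*130 = 6890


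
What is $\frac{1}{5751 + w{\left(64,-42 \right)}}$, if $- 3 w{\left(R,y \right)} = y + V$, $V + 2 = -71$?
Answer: $\frac{3}{17368} \approx 0.00017273$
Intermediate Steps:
$V = -73$ ($V = -2 - 71 = -73$)
$w{\left(R,y \right)} = \frac{73}{3} - \frac{y}{3}$ ($w{\left(R,y \right)} = - \frac{y - 73}{3} = - \frac{-73 + y}{3} = \frac{73}{3} - \frac{y}{3}$)
$\frac{1}{5751 + w{\left(64,-42 \right)}} = \frac{1}{5751 + \left(\frac{73}{3} - -14\right)} = \frac{1}{5751 + \left(\frac{73}{3} + 14\right)} = \frac{1}{5751 + \frac{115}{3}} = \frac{1}{\frac{17368}{3}} = \frac{3}{17368}$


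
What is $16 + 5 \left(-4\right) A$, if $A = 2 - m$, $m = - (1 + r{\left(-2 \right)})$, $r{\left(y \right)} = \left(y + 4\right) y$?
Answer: $36$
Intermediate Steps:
$r{\left(y \right)} = y \left(4 + y\right)$ ($r{\left(y \right)} = \left(4 + y\right) y = y \left(4 + y\right)$)
$m = 3$ ($m = - (1 - 2 \left(4 - 2\right)) = - (1 - 4) = \left(-1\right) \left(-3\right) = 3$)
$A = -1$ ($A = 2 - 3 = -1$)
$16 + 5 \left(-4\right) A = 16 + 5 \left(-4\right) \left(-1\right) = 16 - -20 = 16 + 20 = 36$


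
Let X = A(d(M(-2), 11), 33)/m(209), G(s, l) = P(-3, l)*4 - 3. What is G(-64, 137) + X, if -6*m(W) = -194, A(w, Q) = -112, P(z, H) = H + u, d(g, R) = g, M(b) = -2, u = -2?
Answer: 51753/97 ≈ 533.54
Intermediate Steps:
P(z, H) = -2 + H (P(z, H) = H - 2 = -2 + H)
G(s, l) = -11 + 4*l (G(s, l) = (-2 + l)*4 - 3 = (-8 + 4*l) - 3 = -11 + 4*l)
m(W) = 97/3 (m(W) = -⅙*(-194) = 97/3)
X = -336/97 (X = -112/97/3 = -112*3/97 = -336/97 ≈ -3.4639)
G(-64, 137) + X = (-11 + 4*137) - 336/97 = (-11 + 548) - 336/97 = 537 - 336/97 = 51753/97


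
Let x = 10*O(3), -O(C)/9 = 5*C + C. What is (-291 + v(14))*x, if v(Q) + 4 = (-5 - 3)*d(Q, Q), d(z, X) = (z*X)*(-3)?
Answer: -7142580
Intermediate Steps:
O(C) = -54*C (O(C) = -9*(5*C + C) = -54*C)
d(z, X) = -3*X*z (d(z, X) = (X*z)*(-3) = -3*X*z)
v(Q) = -4 + 24*Q² (v(Q) = -4 + (-5 - 3)*(-3*Q*Q) = -4 - (-24)*Q² = -4 + 24*Q²)
x = -1620 (x = 10*(-54*3) = 10*(-162) = -1620)
(-291 + v(14))*x = (-291 + (-4 + 24*14²))*(-1620) = (-291 + (-4 + 24*196))*(-1620) = (-291 + (-4 + 4704))*(-1620) = (-291 + 4700)*(-1620) = 4409*(-1620) = -7142580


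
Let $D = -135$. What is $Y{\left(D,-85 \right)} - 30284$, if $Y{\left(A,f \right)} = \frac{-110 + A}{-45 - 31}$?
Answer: $- \frac{2301339}{76} \approx -30281.0$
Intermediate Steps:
$Y{\left(A,f \right)} = \frac{55}{38} - \frac{A}{76}$ ($Y{\left(A,f \right)} = \frac{-110 + A}{-76} = \left(-110 + A\right) \left(- \frac{1}{76}\right) = \frac{55}{38} - \frac{A}{76}$)
$Y{\left(D,-85 \right)} - 30284 = \left(\frac{55}{38} - - \frac{135}{76}\right) - 30284 = \left(\frac{55}{38} + \frac{135}{76}\right) - 30284 = \frac{245}{76} - 30284 = - \frac{2301339}{76}$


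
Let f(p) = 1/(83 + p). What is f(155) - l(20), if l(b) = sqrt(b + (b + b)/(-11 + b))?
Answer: 1/238 - 2*sqrt(55)/3 ≈ -4.9399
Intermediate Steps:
l(b) = sqrt(b + 2*b/(-11 + b)) (l(b) = sqrt(b + (2*b)/(-11 + b)) = sqrt(b + 2*b/(-11 + b)))
f(155) - l(20) = 1/(83 + 155) - sqrt(20*(-9 + 20)/(-11 + 20)) = 1/238 - sqrt(20*11/9) = 1/238 - sqrt(20*(1/9)*11) = 1/238 - sqrt(220/9) = 1/238 - 2*sqrt(55)/3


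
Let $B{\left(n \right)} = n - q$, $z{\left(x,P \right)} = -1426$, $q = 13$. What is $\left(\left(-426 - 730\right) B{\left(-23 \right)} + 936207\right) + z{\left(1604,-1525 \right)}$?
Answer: $976397$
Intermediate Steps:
$B{\left(n \right)} = -13 + n$ ($B{\left(n \right)} = n - 13 = -13 + n$)
$\left(\left(-426 - 730\right) B{\left(-23 \right)} + 936207\right) + z{\left(1604,-1525 \right)} = \left(\left(-426 - 730\right) \left(-13 - 23\right) + 936207\right) - 1426 = \left(\left(-1156\right) \left(-36\right) + 936207\right) - 1426 = \left(41616 + 936207\right) - 1426 = 977823 - 1426 = 976397$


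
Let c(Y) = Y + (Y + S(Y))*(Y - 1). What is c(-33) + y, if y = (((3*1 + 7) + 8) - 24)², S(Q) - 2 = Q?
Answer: 2179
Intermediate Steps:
S(Q) = 2 + Q
c(Y) = Y + (-1 + Y)*(2 + 2*Y) (c(Y) = Y + (Y + (2 + Y))*(Y - 1) = Y + (2 + 2*Y)*(-1 + Y) = Y + (-1 + Y)*(2 + 2*Y))
y = 36 (y = (((3 + 7) + 8) - 24)² = ((10 + 8) - 24)² = (18 - 24)² = (-6)² = 36)
c(-33) + y = (-2 - 33 + 2*(-33)²) + 36 = (-2 - 33 + 2*1089) + 36 = (-2 - 33 + 2178) + 36 = 2143 + 36 = 2179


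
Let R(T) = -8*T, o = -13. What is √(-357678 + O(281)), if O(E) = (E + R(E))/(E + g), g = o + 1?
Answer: I*√25882466881/269 ≈ 598.07*I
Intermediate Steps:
g = -12 (g = -13 + 1 = -12)
O(E) = -7*E/(-12 + E) (O(E) = (E - 8*E)/(E - 12) = (-7*E)/(-12 + E) = -7*E/(-12 + E))
√(-357678 + O(281)) = √(-357678 - 7*281/(-12 + 281)) = √(-357678 - 7*281/269) = √(-357678 - 7*281*1/269) = √(-357678 - 1967/269) = √(-96217349/269) = I*√25882466881/269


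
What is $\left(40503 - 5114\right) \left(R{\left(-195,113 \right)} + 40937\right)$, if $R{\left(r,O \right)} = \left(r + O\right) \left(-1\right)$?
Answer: $1451621391$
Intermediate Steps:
$R{\left(r,O \right)} = - O - r$ ($R{\left(r,O \right)} = \left(O + r\right) \left(-1\right) = - O - r$)
$\left(40503 - 5114\right) \left(R{\left(-195,113 \right)} + 40937\right) = \left(40503 - 5114\right) \left(\left(\left(-1\right) 113 - -195\right) + 40937\right) = 35389 \left(\left(-113 + 195\right) + 40937\right) = 35389 \left(82 + 40937\right) = 35389 \cdot 41019 = 1451621391$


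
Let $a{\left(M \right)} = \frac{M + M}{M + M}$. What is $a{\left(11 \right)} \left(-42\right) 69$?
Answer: $-2898$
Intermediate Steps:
$a{\left(M \right)} = 1$ ($a{\left(M \right)} = \frac{2 M}{2 M} = 2 M \frac{1}{2 M} = 1$)
$a{\left(11 \right)} \left(-42\right) 69 = 1 \left(-42\right) 69 = \left(-42\right) 69 = -2898$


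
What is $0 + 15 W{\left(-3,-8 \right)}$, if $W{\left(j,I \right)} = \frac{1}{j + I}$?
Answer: $- \frac{15}{11} \approx -1.3636$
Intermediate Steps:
$W{\left(j,I \right)} = \frac{1}{I + j}$
$0 + 15 W{\left(-3,-8 \right)} = 0 + \frac{15}{-8 - 3} = 0 + \frac{15}{-11} = 0 + 15 \left(- \frac{1}{11}\right) = 0 - \frac{15}{11} = - \frac{15}{11}$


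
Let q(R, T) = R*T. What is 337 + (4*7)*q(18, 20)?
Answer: 10417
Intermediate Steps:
337 + (4*7)*q(18, 20) = 337 + (4*7)*(18*20) = 337 + 28*360 = 337 + 10080 = 10417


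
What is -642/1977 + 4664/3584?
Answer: 288325/295232 ≈ 0.97660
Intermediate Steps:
-642/1977 + 4664/3584 = -642*1/1977 + 4664*(1/3584) = -214/659 + 583/448 = 288325/295232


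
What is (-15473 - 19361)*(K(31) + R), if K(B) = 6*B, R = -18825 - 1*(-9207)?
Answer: 328554288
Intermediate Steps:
R = -9618 (R = -18825 + 9207 = -9618)
(-15473 - 19361)*(K(31) + R) = (-15473 - 19361)*(6*31 - 9618) = -34834*(186 - 9618) = -34834*(-9432) = 328554288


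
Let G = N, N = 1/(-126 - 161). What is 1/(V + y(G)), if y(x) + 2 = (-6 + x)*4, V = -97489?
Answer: -287/27986809 ≈ -1.0255e-5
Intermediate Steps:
N = -1/287 (N = 1/(-287) = -1/287 ≈ -0.0034843)
G = -1/287 ≈ -0.0034843
y(x) = -26 + 4*x (y(x) = -2 + (-6 + x)*4 = -2 + (-24 + 4*x) = -26 + 4*x)
1/(V + y(G)) = 1/(-97489 + (-26 + 4*(-1/287))) = 1/(-97489 + (-26 - 4/287)) = 1/(-97489 - 7466/287) = 1/(-27986809/287) = -287/27986809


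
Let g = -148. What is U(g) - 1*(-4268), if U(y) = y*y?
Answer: 26172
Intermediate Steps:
U(y) = y²
U(g) - 1*(-4268) = (-148)² - 1*(-4268) = 21904 + 4268 = 26172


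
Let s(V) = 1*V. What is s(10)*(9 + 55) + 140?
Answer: 780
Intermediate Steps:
s(V) = V
s(10)*(9 + 55) + 140 = 10*(9 + 55) + 140 = 10*64 + 140 = 640 + 140 = 780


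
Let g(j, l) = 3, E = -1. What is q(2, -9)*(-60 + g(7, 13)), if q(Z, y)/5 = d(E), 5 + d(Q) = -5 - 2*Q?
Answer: 2280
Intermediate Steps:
d(Q) = -10 - 2*Q (d(Q) = -5 + (-5 - 2*Q) = -10 - 2*Q)
q(Z, y) = -40 (q(Z, y) = 5*(-10 - 2*(-1)) = 5*(-10 + 2) = 5*(-8) = -40)
q(2, -9)*(-60 + g(7, 13)) = -40*(-60 + 3) = -40*(-57) = 2280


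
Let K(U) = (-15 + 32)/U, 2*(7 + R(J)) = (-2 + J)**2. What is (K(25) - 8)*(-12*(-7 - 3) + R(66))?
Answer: -395463/25 ≈ -15819.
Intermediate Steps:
R(J) = -7 + (-2 + J)**2/2
K(U) = 17/U
(K(25) - 8)*(-12*(-7 - 3) + R(66)) = (17/25 - 8)*(-12*(-7 - 3) + (-7 + (-2 + 66)**2/2)) = (17*(1/25) - 8)*(-12*(-10) + (-7 + (1/2)*64**2)) = (17/25 - 8)*(120 + (-7 + (1/2)*4096)) = -183*(120 + (-7 + 2048))/25 = -183*(120 + 2041)/25 = -183/25*2161 = -395463/25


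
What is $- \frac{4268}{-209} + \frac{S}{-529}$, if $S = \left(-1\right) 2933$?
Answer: $\frac{260979}{10051} \approx 25.965$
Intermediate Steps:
$S = -2933$
$- \frac{4268}{-209} + \frac{S}{-529} = - \frac{4268}{-209} - \frac{2933}{-529} = \left(-4268\right) \left(- \frac{1}{209}\right) - - \frac{2933}{529} = \frac{388}{19} + \frac{2933}{529} = \frac{260979}{10051}$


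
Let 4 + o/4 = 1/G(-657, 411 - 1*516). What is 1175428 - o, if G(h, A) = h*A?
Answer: 81088004336/68985 ≈ 1.1754e+6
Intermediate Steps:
G(h, A) = A*h
o = -1103756/68985 (o = -16 + 4/(((411 - 1*516)*(-657))) = -16 + 4/(((411 - 516)*(-657))) = -16 + 4/((-105*(-657))) = -16 + 4/68985 = -1103756/68985 ≈ -16.000)
1175428 - o = 1175428 - 1*(-1103756/68985) = 1175428 + 1103756/68985 = 81088004336/68985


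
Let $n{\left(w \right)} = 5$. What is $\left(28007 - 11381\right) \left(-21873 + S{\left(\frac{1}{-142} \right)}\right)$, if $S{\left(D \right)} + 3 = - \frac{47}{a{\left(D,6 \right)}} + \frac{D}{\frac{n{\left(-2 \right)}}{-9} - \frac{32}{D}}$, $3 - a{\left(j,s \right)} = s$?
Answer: $- \frac{1055189926005239}{2903261} \approx -3.6345 \cdot 10^{8}$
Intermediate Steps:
$a{\left(j,s \right)} = 3 - s$
$S{\left(D \right)} = \frac{38}{3} + \frac{D}{- \frac{5}{9} - \frac{32}{D}}$ ($S{\left(D \right)} = -3 + \left(- \frac{47}{3 - 6} + \frac{D}{\frac{5}{-9} - \frac{32}{D}}\right) = -3 + \left(- \frac{47}{3 - 6} + \frac{D}{5 \left(- \frac{1}{9}\right) - \frac{32}{D}}\right) = -3 + \left(- \frac{47}{-3} + \frac{D}{- \frac{5}{9} - \frac{32}{D}}\right) = -3 + \left(\left(-47\right) \left(- \frac{1}{3}\right) + \frac{D}{- \frac{5}{9} - \frac{32}{D}}\right) = -3 + \left(\frac{47}{3} + \frac{D}{- \frac{5}{9} - \frac{32}{D}}\right) = \frac{38}{3} + \frac{D}{- \frac{5}{9} - \frac{32}{D}}$)
$\left(28007 - 11381\right) \left(-21873 + S{\left(\frac{1}{-142} \right)}\right) = \left(28007 - 11381\right) \left(-21873 + \frac{10944 - 27 \left(\frac{1}{-142}\right)^{2} + \frac{190}{-142}}{3 \left(288 + \frac{5}{-142}\right)}\right) = 16626 \left(-21873 + \frac{10944 - 27 \left(- \frac{1}{142}\right)^{2} + 190 \left(- \frac{1}{142}\right)}{3 \left(288 + 5 \left(- \frac{1}{142}\right)\right)}\right) = 16626 \left(-21873 + \frac{10944 - \frac{27}{20164} - \frac{95}{71}}{3 \left(288 - \frac{5}{142}\right)}\right) = 16626 \left(-21873 + \frac{10944 - \frac{27}{20164} - \frac{95}{71}}{3 \cdot \frac{40891}{142}}\right) = 16626 \left(-21873 + \frac{1}{3} \cdot \frac{142}{40891} \cdot \frac{220647809}{20164}\right) = 16626 \left(-21873 + \frac{220647809}{17419566}\right) = 16626 \left(- \frac{380797519309}{17419566}\right) = - \frac{1055189926005239}{2903261}$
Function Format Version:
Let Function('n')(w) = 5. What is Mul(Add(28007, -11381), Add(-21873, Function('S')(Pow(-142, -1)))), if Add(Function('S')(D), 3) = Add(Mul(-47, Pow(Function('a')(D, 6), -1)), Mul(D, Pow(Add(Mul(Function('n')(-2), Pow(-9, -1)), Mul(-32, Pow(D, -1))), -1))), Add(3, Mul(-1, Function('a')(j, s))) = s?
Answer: Rational(-1055189926005239, 2903261) ≈ -3.6345e+8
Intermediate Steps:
Function('a')(j, s) = Add(3, Mul(-1, s))
Function('S')(D) = Add(Rational(38, 3), Mul(D, Pow(Add(Rational(-5, 9), Mul(-32, Pow(D, -1))), -1))) (Function('S')(D) = Add(-3, Add(Mul(-47, Pow(Add(3, Mul(-1, 6)), -1)), Mul(D, Pow(Add(Mul(5, Pow(-9, -1)), Mul(-32, Pow(D, -1))), -1)))) = Add(-3, Add(Mul(-47, Pow(Add(3, -6), -1)), Mul(D, Pow(Add(Mul(5, Rational(-1, 9)), Mul(-32, Pow(D, -1))), -1)))) = Add(-3, Add(Mul(-47, Pow(-3, -1)), Mul(D, Pow(Add(Rational(-5, 9), Mul(-32, Pow(D, -1))), -1)))) = Add(-3, Add(Mul(-47, Rational(-1, 3)), Mul(D, Pow(Add(Rational(-5, 9), Mul(-32, Pow(D, -1))), -1)))) = Add(-3, Add(Rational(47, 3), Mul(D, Pow(Add(Rational(-5, 9), Mul(-32, Pow(D, -1))), -1)))) = Add(Rational(38, 3), Mul(D, Pow(Add(Rational(-5, 9), Mul(-32, Pow(D, -1))), -1))))
Mul(Add(28007, -11381), Add(-21873, Function('S')(Pow(-142, -1)))) = Mul(Add(28007, -11381), Add(-21873, Mul(Rational(1, 3), Pow(Add(288, Mul(5, Pow(-142, -1))), -1), Add(10944, Mul(-27, Pow(Pow(-142, -1), 2)), Mul(190, Pow(-142, -1)))))) = Mul(16626, Add(-21873, Mul(Rational(1, 3), Pow(Add(288, Mul(5, Rational(-1, 142))), -1), Add(10944, Mul(-27, Pow(Rational(-1, 142), 2)), Mul(190, Rational(-1, 142)))))) = Mul(16626, Add(-21873, Mul(Rational(1, 3), Pow(Add(288, Rational(-5, 142)), -1), Add(10944, Mul(-27, Rational(1, 20164)), Rational(-95, 71))))) = Mul(16626, Add(-21873, Mul(Rational(1, 3), Pow(Rational(40891, 142), -1), Add(10944, Rational(-27, 20164), Rational(-95, 71))))) = Mul(16626, Add(-21873, Mul(Rational(1, 3), Rational(142, 40891), Rational(220647809, 20164)))) = Mul(16626, Add(-21873, Rational(220647809, 17419566))) = Mul(16626, Rational(-380797519309, 17419566)) = Rational(-1055189926005239, 2903261)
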